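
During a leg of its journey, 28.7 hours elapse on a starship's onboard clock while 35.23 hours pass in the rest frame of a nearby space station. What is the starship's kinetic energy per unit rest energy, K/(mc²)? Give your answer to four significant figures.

0.2275

The time-dilation ratio gives γ = 35.23/28.7 = 1.22753.
Since K = (γ−1)mc², K/(mc²) = 1.22753 − 1 = 0.2275.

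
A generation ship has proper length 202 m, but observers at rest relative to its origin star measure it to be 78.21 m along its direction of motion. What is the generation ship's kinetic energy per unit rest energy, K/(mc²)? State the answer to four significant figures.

1.583

Length contraction gives γ = L₀/L = 202/78.21 = 2.58279.
Since K = (γ−1)mc², K/(mc²) = 2.58279 − 1 = 1.583.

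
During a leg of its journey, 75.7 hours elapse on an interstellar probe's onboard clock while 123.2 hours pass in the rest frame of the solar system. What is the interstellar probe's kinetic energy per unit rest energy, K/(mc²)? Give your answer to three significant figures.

From Δt = γΔτ: γ = 123.2/75.7 = 1.62748.
Since K = (γ−1)mc², K/(mc²) = 1.62748 − 1 = 0.627.

0.627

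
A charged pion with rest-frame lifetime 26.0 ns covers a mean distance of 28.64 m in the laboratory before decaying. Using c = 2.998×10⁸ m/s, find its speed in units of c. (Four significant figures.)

Let x = d/(cτ) = 28.64 m / (2.998×10⁸ m/s × 2.600×10^-8 s) = 3.6742. Since d = βγcτ, x = βγ = β/√(1−β²).
Solving: β² = x²/(1+x²) = 13.4997/14.4997 = 0.931033, so β = 0.9649.

0.9649c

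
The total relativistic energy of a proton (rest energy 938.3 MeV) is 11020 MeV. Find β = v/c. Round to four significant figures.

Total energy E = γmc² gives γ = 11020/938.3 = 11.745.
Hence β = √(1 − 1/γ²) = √(1 − 0.00724926) = √0.99275074 = 0.9964.

0.9964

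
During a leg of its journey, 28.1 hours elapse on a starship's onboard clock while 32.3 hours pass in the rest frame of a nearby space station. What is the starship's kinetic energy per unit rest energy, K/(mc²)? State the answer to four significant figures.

γ = Δt/Δτ = 32.3/28.1 = 1.14947.
Since K = (γ−1)mc², K/(mc²) = 1.14947 − 1 = 0.1495.

0.1495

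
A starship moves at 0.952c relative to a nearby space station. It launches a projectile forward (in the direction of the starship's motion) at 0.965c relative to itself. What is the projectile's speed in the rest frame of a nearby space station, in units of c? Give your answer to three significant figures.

In units of c, u = (u' + v)/(1 + u'v) with u' = 0.965 and v = 0.952.
Numerator: 0.965 + 0.952 = 1.917. Denominator: 1 + (0.965)(0.952) = 1.91868.
u = 1.917/1.91868 = 0.99912, so the speed is 0.999c.

0.999c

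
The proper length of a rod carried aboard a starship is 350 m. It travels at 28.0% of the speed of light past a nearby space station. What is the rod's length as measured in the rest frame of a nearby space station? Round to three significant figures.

336 m

With β = 0.28, γ = 1/√(1 − 0.28²) = 1/√0.9216 = 1.0417.
Length contraction: L = L₀/γ = 350/1.0417 = 336 m.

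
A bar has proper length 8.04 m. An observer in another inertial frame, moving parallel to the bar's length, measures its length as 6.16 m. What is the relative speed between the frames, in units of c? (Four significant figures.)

0.6426c

Length contraction gives γ = L₀/L = 8.04/6.16 = 1.3052.
β = √(1 − 1/γ²) = √0.412989 = 0.6426.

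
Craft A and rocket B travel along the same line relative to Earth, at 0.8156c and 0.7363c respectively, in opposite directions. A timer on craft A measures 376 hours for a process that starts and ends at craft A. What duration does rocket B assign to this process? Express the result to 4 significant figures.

1537 hours

Speed of craft A in rocket B's frame: u = (v_A + v_B)/(1 + v_A v_B/c²) = (0.8156 + 0.7363)/(1 + 0.8156×0.7363) = 1.5519/1.60052628 = 0.96962; |u| = 0.96962c.
At |u| = 0.96962c, γ = (1 − 0.940163)^(−1/2) = 4.088.
Craft A's interval is proper; time dilation gives Δt_B = γΔτ = 4.088 × 376 hours = 1537 hours.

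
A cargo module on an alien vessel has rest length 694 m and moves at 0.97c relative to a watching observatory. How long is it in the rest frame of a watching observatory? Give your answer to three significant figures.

β² = 0.9409, so γ = 1/√0.0591 = 4.1135.
Length contraction: L = L₀/γ = 694/4.1135 = 169 m.

169 m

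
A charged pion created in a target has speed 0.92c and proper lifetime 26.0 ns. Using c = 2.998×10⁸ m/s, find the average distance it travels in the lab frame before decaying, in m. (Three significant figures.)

Lorentz factor: γ = (1 − 0.8464)^(−1/2) = 2.5516.
Lab-frame lifetime: Δt = γτ = 2.5516 × 26.0 ns = 66.342 ns.
Distance: d = vΔt = 0.92 × 2.998×10⁸ m/s × 6.6342×10^-8 s = 18.3 m.

18.3 m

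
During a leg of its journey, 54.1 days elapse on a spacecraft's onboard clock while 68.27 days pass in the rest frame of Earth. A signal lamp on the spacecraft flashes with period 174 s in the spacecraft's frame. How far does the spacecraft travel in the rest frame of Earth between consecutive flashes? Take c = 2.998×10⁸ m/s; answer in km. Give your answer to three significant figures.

4.02×10^7 km

The time-dilation ratio gives γ = 68.27/54.1 = 1.26192.
β = √(1 − 1/γ²) = 0.60995. Lab-frame period = γτ = 1.26192×174 s = 219.57 s. Distance = βc × γτ = 0.60995 × 2.998×10⁸ m/s × 219.57 s = 4.0151×10^10 m = 4.02×10^7 km.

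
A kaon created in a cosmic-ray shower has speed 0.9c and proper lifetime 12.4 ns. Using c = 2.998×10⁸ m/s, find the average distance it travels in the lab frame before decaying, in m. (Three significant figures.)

7.68 m

γ = 1/√(1 − β²) = 1/√(1 − 0.81) = 1/√0.19 = 1/0.43589 = 2.2942.
Lab-frame lifetime: Δt = γτ = 2.2942 × 12.4 ns = 28.448 ns.
Distance: d = vΔt = 0.9 × 2.998×10⁸ m/s × 2.8448×10^-8 s = 7.68 m.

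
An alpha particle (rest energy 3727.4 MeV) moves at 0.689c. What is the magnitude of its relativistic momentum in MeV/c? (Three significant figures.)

With β = 0.689, γ = 1/√(1 − 0.689²) = 1/√0.525279 = 1.3798.
Momentum: p = γβ·mc = 1.3798 × 0.689 × 3727.4 MeV/c = 3540 MeV/c.

3540 MeV/c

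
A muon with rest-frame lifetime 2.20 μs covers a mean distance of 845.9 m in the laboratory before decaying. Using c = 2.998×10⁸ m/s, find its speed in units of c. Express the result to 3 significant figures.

0.789c

Lab distance = (lab lifetime)·v = γτ·βc, so βγ = d/(cτ) = 845.9/(2.998×10⁸ × 2.200×10^-6) = 1.2825.
With βγ = 1.2825: γ² = 1 + (βγ)² = 2.64481, and β = (βγ)/γ = 1.2825/1.62629 = 0.789.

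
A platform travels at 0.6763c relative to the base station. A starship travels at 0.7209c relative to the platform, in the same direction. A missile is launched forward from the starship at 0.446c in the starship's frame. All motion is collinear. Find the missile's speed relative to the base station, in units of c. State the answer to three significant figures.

0.976c

Compose velocities in two stages. Stage 1 (into S'): u₁ = (0.446+0.7209)/(1+0.446×0.7209) = 0.883.
Stage 2 (into S): u = (0.883+0.6763)/(1+0.883×0.6763) = 0.97629, so the speed is 0.976c.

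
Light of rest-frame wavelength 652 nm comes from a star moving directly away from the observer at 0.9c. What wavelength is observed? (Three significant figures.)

2840 nm

Relativistic Doppler for wavelength: λ_obs = λ_src · √((1+β)/(1−β)).
With β = 0.9: factor = √(1.9/0.1) = 4.3589.
λ_obs = 652 × 4.3589 = 2840 nm.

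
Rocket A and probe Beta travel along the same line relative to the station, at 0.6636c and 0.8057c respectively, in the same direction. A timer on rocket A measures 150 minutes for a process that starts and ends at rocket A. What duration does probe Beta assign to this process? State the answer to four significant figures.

Speed of rocket A in probe Beta's frame: u = (v_A − v_B)/(1 − v_A v_B/c²) = (0.6636 − 0.8057)/(1 − 0.6636×0.8057) = −0.1421/0.46533748 = −0.30537; |u| = 0.30537c.
γ for this relative speed: γ = 1/√(1 − 0.0932508) = 1.0502.
Rocket A's interval is proper; time dilation gives Δt_B = γΔτ = 1.0502 × 150 minutes = 157.5 minutes.

157.5 minutes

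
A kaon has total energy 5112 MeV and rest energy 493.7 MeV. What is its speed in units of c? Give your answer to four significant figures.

0.9953c

Total energy E = γmc² gives γ = 5112/493.7 = 10.354.
Hence β = √(1 − 1/γ²) = √(1 − 0.0093279) = √0.9906721 = 0.9953.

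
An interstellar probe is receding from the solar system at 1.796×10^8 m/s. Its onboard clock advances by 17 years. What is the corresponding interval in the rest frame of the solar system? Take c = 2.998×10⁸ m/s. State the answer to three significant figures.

β = v/c = (1.796×10^8 m/s)/(2.998×10⁸ m/s) = 0.599066.
γ = 1/√(1 − β²) = 1/√(1 − 0.3588801) = 1/√0.6411199 = 1/0.8007 = 1.2489.
Time dilation: Δt = γ·Δτ = 1.2489 × 17 = 21.2 years.

21.2 years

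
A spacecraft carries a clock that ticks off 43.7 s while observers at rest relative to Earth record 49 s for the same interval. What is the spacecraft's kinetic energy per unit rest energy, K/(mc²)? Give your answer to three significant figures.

0.121

From Δt = γΔτ: γ = 49/43.7 = 1.12128.
Since K = (γ−1)mc², K/(mc²) = 1.12128 − 1 = 0.121.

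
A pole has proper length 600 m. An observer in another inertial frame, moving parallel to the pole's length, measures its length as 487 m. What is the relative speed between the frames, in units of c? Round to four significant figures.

0.5841c

Length contraction gives γ = L₀/L = 600/487 = 1.232.
β = √(1 − 1/γ²) = √0.341162 = 0.5841.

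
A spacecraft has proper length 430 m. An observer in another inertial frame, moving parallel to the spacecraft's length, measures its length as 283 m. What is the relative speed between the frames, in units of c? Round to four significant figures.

0.7529c

Length contraction gives γ = L₀/L = 430/283 = 1.5194.
β = √(1 − 1/γ²) = √0.566833 = 0.7529.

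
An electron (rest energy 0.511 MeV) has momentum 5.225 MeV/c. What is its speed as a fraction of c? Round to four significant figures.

0.9953c

βγ = pc/(mc²) = 5.225/0.511 = 10.225.
Since γ² = 1 + (βγ)² = 105.551, γ = √105.551 = 10.2738, and β = (βγ)/γ = 10.225/10.2738 = 0.9953.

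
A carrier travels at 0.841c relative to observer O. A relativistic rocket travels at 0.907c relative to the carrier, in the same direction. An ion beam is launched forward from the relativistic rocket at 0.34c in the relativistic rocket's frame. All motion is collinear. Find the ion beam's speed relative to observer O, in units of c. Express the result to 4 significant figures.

First combine the ion beam and relativistic rocket (S''→S'): u₁ = (0.34 + 0.907)/(1 + 0.34×0.907) = 1.247/1.30838 = 0.95309.
Then combine with the carrier (S'→S): u = (0.95309 + 0.841)/(1 + 0.95309×0.841) = 1.79409/1.80154869 = 0.99586.

0.9959c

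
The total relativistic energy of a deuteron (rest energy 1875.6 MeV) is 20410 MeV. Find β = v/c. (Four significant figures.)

0.9958

γ = E/(mc²) = 20410/1875.6 = 10.882.
β = √(1 − 1/γ²) = √(1 − 0.00844467) = √0.99155533 = 0.9958.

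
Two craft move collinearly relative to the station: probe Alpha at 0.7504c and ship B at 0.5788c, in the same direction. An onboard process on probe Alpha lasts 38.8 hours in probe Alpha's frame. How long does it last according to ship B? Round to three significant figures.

The velocity of probe Alpha relative to ship B is (0.7504 − 0.5788)c / (1 − 0.7504×0.5788) = 0.30336c; relative speed 0.30336c.
γ for this relative speed: γ = 1/√(1 − 0.0920273) = 1.0495.
The clock on probe Alpha records proper time, so ship B measures Δt = γΔτ = 1.0495 × 38.8 = 40.7 hours.

40.7 hours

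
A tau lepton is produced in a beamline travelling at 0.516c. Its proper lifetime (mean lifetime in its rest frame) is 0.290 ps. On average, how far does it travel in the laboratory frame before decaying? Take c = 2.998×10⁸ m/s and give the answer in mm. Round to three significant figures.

γ = 1/√(1 − β²) = 1/√(1 − 0.266256) = 1/√0.733744 = 1/0.856589 = 1.1674.
Lab-frame lifetime: Δt = γτ = 1.1674 × 0.290 ps = 0.33855 ps.
Distance: d = vΔt = 0.516 × 2.998×10⁸ m/s × 3.3855×10^-13 s = 5.24×10^-5 m = 0.0524 mm.

0.0524 mm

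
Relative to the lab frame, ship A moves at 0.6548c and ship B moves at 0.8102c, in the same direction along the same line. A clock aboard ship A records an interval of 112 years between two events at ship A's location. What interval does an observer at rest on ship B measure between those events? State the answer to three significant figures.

Transform ship A's velocity into ship B's frame: (0.6548 − 0.8102)/(1 − 0.6548·0.8102) = −0.1554/0.46948104, so the relative speed is 0.331c.
At |u| = 0.331c, γ = (1 − 0.109561)^(−1/2) = 1.0597.
The clock on ship A records proper time, so ship B measures Δt = γΔτ = 1.0597 × 112 = 119 years.

119 years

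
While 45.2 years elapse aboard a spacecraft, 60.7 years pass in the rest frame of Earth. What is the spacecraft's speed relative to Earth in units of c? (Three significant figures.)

γ = Δt/Δτ = 60.7/45.2 = 1.3429.
β = √(1 − 1/γ²) = √(1 − 0.554514) = √0.445486 = 0.667.

0.667c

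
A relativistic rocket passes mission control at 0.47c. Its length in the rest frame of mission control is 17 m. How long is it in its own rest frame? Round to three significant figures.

With β = 0.47, γ = 1/√(1 − 0.47²) = 1/√0.7791 = 1.1329.
Proper length: L₀ = γ·L = 1.1329 × 17 = 19.3 m.

19.3 m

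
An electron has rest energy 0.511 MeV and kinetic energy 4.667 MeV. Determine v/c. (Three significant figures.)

0.995

γ = 1 + K/(mc²) = 1 + 4.667/0.511 = 10.133.
β = √(1 − 1/γ²) = √(1 − 0.00973921) = √0.99026079 = 0.995.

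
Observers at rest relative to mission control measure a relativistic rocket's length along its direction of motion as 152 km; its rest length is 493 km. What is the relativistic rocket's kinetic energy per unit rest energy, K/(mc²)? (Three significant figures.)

2.24

γ = L₀/L = 493/152 = 3.24342.
K/(mc²) = γ − 1 = 3.24342 − 1 = 2.24.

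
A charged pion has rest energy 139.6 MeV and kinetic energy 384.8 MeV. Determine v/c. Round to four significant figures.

0.9639

γ = 1 + K/(mc²) = 1 + 384.8/139.6 = 3.7564.
β = √(1 − 1/γ²) = √(1 − 0.070869) = √0.929131 = 0.9639.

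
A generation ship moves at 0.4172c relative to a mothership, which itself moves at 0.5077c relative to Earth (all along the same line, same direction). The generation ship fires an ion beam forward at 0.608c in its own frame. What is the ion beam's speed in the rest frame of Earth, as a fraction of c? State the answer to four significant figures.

Apply u = (u'+v)/(1+u'v) twice. Ion beam in the mothership frame: (0.608+0.4172)/(1+0.608·0.4172) = 1.0252/1.2536576 = 0.81777c.
That velocity, transformed to the rest frame of Earth: (0.81777+0.5077)/(1+0.81777·0.5077) = 1.32547/1.415181829 = 0.93661c.

0.9366c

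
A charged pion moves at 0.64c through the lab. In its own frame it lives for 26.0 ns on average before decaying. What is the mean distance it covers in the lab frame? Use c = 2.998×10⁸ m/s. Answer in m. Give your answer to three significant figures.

6.49 m

Lorentz factor: γ = (1 − 0.4096)^(−1/2) = 1.3014.
Lab-frame lifetime: Δt = γτ = 1.3014 × 26.0 ns = 33.836 ns.
Distance: d = vΔt = 0.64 × 2.998×10⁸ m/s × 3.3836×10^-8 s = 6.49 m.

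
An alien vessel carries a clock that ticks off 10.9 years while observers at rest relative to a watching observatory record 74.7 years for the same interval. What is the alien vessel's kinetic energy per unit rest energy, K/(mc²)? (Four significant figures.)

From Δt = γΔτ: γ = 74.7/10.9 = 6.85321.
K/(mc²) = γ − 1 = 6.85321 − 1 = 5.853.

5.853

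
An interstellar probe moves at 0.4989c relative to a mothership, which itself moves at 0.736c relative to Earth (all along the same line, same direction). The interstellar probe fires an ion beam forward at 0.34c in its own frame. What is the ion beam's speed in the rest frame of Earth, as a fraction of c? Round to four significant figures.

0.9511c

Apply u = (u'+v)/(1+u'v) twice. Ion beam in the mothership frame: (0.34+0.4989)/(1+0.34·0.4989) = 0.8389/1.169626 = 0.71724c.
That velocity, transformed to the rest frame of Earth: (0.71724+0.736)/(1+0.71724·0.736) = 1.45324/1.52788864 = 0.95114c.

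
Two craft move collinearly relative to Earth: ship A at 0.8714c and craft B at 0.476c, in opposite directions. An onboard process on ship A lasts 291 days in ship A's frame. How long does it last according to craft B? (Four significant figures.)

Speed of ship A in craft B's frame: u = (v_A + v_B)/(1 + v_A v_B/c²) = (0.8714 + 0.476)/(1 + 0.8714×0.476) = 1.3474/1.4147864 = 0.95237; |u| = 0.95237c.
γ for this relative speed: γ = 1/√(1 − 0.907009) = 3.2793.
Ship A's interval is proper; time dilation gives Δt_B = γΔτ = 3.2793 × 291 days = 954.3 days.

954.3 days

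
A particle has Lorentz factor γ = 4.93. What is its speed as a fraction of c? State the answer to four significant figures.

β = √(1 − 1/γ²) = √(1 − 1/24.3049) = √0.958856 = 0.9792.

0.9792c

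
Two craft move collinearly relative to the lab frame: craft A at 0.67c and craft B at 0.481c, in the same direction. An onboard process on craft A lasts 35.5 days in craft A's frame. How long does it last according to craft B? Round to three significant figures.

Transform craft A's velocity into craft B's frame: (0.67 − 0.481)/(1 − 0.67·0.481) = 0.189/0.67773, so the relative speed is 0.27887c.
γ for this relative speed: γ = 1/√(1 − 0.0777685) = 1.0413.
The clock on craft A records proper time, so craft B measures Δt = γΔτ = 1.0413 × 35.5 = 37.0 days.

37.0 days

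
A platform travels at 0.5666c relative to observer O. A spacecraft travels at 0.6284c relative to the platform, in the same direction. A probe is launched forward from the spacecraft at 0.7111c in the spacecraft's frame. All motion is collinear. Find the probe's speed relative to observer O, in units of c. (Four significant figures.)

0.9789c

Apply u = (u'+v)/(1+u'v) twice. Probe in the platform frame: (0.7111+0.6284)/(1+0.7111·0.6284) = 1.3395/1.44685524 = 0.9258c.
That velocity, transformed to the rest frame of observer O: (0.9258+0.5666)/(1+0.9258·0.5666) = 1.4924/1.52455828 = 0.97891c.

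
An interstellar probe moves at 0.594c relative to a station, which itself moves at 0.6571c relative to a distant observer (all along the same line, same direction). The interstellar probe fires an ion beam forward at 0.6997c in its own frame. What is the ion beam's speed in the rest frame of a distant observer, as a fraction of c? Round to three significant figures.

0.982c

Compose velocities in two stages. Stage 1 (into S'): u₁ = (0.6997+0.594)/(1+0.6997×0.594) = 0.91387.
Stage 2 (into S): u = (0.91387+0.6571)/(1+0.91387×0.6571) = 0.98155, so the speed is 0.982c.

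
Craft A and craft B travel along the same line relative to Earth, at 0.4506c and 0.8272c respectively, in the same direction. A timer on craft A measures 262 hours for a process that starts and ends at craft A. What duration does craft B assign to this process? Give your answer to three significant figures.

Transform craft A's velocity into craft B's frame: (0.4506 − 0.8272)/(1 − 0.4506·0.8272) = −0.3766/0.62726368, so the relative speed is 0.60039c.
At |u| = 0.60039c, γ = (1 − 0.360468)^(−1/2) = 1.2505.
The clock on craft A records proper time, so craft B measures Δt = γΔτ = 1.2505 × 262 = 328 hours.

328 hours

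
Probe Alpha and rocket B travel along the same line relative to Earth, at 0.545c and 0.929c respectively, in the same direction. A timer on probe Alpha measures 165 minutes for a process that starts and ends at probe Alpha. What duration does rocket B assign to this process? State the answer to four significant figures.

The velocity of probe Alpha relative to rocket B is (0.545 − 0.929)c / (1 − 0.545×0.929) = −0.77781c; relative speed 0.77781c.
γ for this relative speed: γ = 1/√(1 − 0.604988) = 1.5911.
Probe Alpha's interval is proper; time dilation gives Δt_B = γΔτ = 1.5911 × 165 minutes = 262.5 minutes.

262.5 minutes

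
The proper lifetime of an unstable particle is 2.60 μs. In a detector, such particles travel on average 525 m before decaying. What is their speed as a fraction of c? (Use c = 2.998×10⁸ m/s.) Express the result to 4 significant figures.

d = βγcτ ⇒ βγ = d/(cτ) = 525.0 m / (779.48 m) = 0.67353.
β = (βγ)/√(1+(βγ)²) = 0.67353/√1.453643 = 0.5586.

0.5586c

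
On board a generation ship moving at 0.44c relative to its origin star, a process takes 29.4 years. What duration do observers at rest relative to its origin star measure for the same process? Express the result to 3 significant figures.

32.7 years

With β = 0.44, γ = 1/√(1 − 0.44²) = 1/√0.8064 = 1.1136.
The onboard clock measures proper time, so the interval in the rest frame of its origin star is dilated: Δt = γ·Δτ = 1.1136 × 29.4 years = 32.7 years.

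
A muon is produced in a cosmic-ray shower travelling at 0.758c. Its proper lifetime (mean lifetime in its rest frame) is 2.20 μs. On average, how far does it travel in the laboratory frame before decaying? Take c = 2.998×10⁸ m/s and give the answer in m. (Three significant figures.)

766 m

With β = 0.758, γ = 1/√(1 − 0.758²) = 1/√0.425436 = 1.5331.
Lab-frame lifetime: Δt = γτ = 1.5331 × 2.20 μs = 3.3728 μs.
Distance: d = vΔt = 0.758 × 2.998×10⁸ m/s × 3.3728×10^-6 s = 766 m.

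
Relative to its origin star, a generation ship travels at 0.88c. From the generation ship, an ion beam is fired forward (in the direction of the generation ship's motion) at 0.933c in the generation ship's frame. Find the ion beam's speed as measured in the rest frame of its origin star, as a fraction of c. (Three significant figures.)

0.996c

In units of c, u = (u' + v)/(1 + u'v) with u' = 0.933 and v = 0.88.
Numerator: 0.933 + 0.88 = 1.813. Denominator: 1 + (0.933)(0.88) = 1.82104.
u = 1.813/1.82104 = 0.99558, so the speed is 0.996c.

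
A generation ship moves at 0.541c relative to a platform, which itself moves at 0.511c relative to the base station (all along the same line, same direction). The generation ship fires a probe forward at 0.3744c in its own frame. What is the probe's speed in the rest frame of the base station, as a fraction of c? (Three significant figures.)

Compose velocities in two stages. Stage 1 (into S'): u₁ = (0.3744+0.541)/(1+0.3744×0.541) = 0.76122.
Stage 2 (into S): u = (0.76122+0.511)/(1+0.76122×0.511) = 0.91594, so the speed is 0.916c.

0.916c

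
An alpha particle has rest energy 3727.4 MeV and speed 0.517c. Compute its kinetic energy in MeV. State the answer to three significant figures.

With β = 0.517, γ = 1/√(1 − 0.517²) = 1/√0.732711 = 1.16824.
Kinetic energy: K = (γ − 1)mc² = (1.16824 − 1) × 3727.4 MeV = 0.16824 × 3727.4 = 627 MeV.

627 MeV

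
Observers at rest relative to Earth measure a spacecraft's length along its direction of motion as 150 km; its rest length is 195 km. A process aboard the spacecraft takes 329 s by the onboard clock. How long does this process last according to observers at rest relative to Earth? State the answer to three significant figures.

Length contraction gives γ = L₀/L = 195/150 = 1.3.
The same γ dilates the second interval: 1.3 × 329 s = 428 s.

428 s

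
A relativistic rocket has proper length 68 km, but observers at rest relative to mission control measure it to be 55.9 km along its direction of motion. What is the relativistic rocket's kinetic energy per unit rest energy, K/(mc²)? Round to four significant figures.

0.2165

From L = L₀/γ: γ = 68/55.9 = 1.21646.
Since K = (γ−1)mc², K/(mc²) = 1.21646 − 1 = 0.2165.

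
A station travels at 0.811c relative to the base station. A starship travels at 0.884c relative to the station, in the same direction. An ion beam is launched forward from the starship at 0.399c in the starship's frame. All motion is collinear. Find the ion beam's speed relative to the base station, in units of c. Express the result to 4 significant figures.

0.9945c

Apply u = (u'+v)/(1+u'v) twice. Ion beam in the station frame: (0.399+0.884)/(1+0.399·0.884) = 1.283/1.352716 = 0.94846c.
That velocity, transformed to the rest frame of the base station: (0.94846+0.811)/(1+0.94846·0.811) = 1.75946/1.76920106 = 0.99449c.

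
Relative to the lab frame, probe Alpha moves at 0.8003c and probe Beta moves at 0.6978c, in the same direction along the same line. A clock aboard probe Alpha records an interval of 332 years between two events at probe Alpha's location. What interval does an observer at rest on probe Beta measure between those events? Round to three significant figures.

The velocity of probe Alpha relative to probe Beta is (0.8003 − 0.6978)c / (1 − 0.8003×0.6978) = 0.23214c; relative speed 0.23214c.
At |u| = 0.23214c, γ = (1 − 0.053889)^(−1/2) = 1.0281.
Probe Alpha's interval is proper; time dilation gives Δt_B = γΔτ = 1.0281 × 332 years = 341 years.

341 years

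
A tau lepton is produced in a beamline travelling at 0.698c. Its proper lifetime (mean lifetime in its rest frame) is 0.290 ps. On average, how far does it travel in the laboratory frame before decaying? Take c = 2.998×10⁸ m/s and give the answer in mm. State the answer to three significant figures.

0.0847 mm

With β = 0.698, γ = 1/√(1 − 0.698²) = 1/√0.512796 = 1.3965.
Lab-frame lifetime: Δt = γτ = 1.3965 × 0.290 ps = 0.40498 ps.
Distance: d = vΔt = 0.698 × 2.998×10⁸ m/s × 4.0498×10^-13 s = 8.47×10^-5 m = 0.0847 mm.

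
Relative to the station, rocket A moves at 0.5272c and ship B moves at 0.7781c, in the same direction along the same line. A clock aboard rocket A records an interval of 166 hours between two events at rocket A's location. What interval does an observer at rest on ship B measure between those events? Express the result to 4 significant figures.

183.4 hours

The velocity of rocket A relative to ship B is (0.5272 − 0.7781)c / (1 − 0.5272×0.7781) = −0.42541c; relative speed 0.42541c.
At |u| = 0.42541c, γ = (1 − 0.180974)^(−1/2) = 1.105.
Rocket A's interval is proper; time dilation gives Δt_B = γΔτ = 1.105 × 166 hours = 183.4 hours.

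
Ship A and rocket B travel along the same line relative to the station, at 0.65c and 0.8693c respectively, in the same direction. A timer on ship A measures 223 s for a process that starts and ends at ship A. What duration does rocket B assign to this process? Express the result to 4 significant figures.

Speed of ship A in rocket B's frame: u = (v_A − v_B)/(1 − v_A v_B/c²) = (0.65 − 0.8693)/(1 − 0.65×0.8693) = −0.2193/0.434955 = −0.50419; |u| = 0.50419c.
γ for this relative speed: γ = 1/√(1 − 0.254208) = 1.158.
Ship A's interval is proper; time dilation gives Δt_B = γΔτ = 1.158 × 223 s = 258.2 s.

258.2 s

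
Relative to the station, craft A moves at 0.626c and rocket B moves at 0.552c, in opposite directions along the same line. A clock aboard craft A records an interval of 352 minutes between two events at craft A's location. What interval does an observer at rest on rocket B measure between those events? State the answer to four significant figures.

728.4 minutes

Speed of craft A in rocket B's frame: u = (v_A + v_B)/(1 + v_A v_B/c²) = (0.626 + 0.552)/(1 + 0.626×0.552) = 1.178/1.345552 = 0.87548; |u| = 0.87548c.
γ for this relative speed: γ = 1/√(1 − 0.766465) = 2.0693.
Craft A's interval is proper; time dilation gives Δt_B = γΔτ = 2.0693 × 352 minutes = 728.4 minutes.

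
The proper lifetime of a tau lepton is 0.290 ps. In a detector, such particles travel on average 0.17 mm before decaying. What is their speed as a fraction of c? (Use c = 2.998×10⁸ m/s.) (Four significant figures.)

0.8903c

Lab distance = (lab lifetime)·v = γτ·βc, so βγ = d/(cτ) = 1.700×10^-4/(2.998×10⁸ × 2.900×10^-13) = 1.9553.
With βγ = 1.9553: γ² = 1 + (βγ)² = 4.8232, and β = (βγ)/γ = 1.9553/2.19618 = 0.8903.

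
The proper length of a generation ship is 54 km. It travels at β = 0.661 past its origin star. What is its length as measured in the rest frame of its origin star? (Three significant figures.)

40.5 km

With β = 0.661, γ = 1/√(1 − 0.661²) = 1/√0.563079 = 1.3326.
Length contraction: L = L₀/γ = 54/1.3326 = 40.5 km.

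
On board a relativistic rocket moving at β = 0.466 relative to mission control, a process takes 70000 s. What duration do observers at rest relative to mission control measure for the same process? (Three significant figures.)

β² = 0.217156, so γ = 1/√0.782844 = 1.1302.
Time dilation: Δt = γ·Δτ = 1.1302 × 70000 = 79100 s.

79100 s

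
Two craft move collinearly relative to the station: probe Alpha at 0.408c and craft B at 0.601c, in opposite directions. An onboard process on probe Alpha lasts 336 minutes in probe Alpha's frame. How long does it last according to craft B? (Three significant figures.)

573 minutes

The velocity of probe Alpha relative to craft B is (0.408 + 0.601)c / (1 + 0.408×0.601) = 0.81031c; relative speed 0.81031c.
At |u| = 0.81031c, γ = (1 − 0.656602)^(−1/2) = 1.7065.
Probe Alpha's interval is proper; time dilation gives Δt_B = γΔτ = 1.7065 × 336 minutes = 573 minutes.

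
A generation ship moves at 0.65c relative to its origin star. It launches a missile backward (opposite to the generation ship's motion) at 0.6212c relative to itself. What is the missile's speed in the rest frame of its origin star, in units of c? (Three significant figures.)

Relativistic velocity addition: u = (u' + v)/(1 + u'v/c²), with u' = −0.6212c and v = 0.65c.
Numerator: −0.6212 + 0.65 = 0.0288. Denominator: 1 + (−0.6212)(0.65) = 0.59622.
u = 0.0288/0.59622 = 0.048304, so the speed is 0.0483c.

0.0483c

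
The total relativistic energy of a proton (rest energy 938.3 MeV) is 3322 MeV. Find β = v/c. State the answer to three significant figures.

γ = E/(mc²) = 3322/938.3 = 3.5404.
β = √(1 − 1/γ²) = √(1 − 0.0797802) = √0.9202198 = 0.959.

0.959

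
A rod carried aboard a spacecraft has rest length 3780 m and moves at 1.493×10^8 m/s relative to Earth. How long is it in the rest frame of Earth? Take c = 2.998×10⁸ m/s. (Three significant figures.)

3280 m

β = v/c = (1.493×10^8 m/s)/(2.998×10⁸ m/s) = 0.497999.
Lorentz factor: γ = (1 − 0.248003)^(−1/2) = 1.1532.
Length contraction: L = L₀/γ = 3780/1.1532 = 3280 m.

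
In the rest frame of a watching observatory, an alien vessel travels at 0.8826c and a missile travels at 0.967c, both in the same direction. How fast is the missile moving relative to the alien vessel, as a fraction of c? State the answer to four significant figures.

Transform to the alien vessel's frame: u' = (u − v)/(1 − uv/c²).
u' = (0.967 − 0.8826)/(1 − 0.967×0.8826) = 0.0844/0.1465258 = 0.57601.
Speed in the alien vessel's frame: 0.5760c (in the same direction).

0.5760c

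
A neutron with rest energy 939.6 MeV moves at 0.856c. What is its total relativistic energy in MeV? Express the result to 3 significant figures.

1820 MeV

Lorentz factor: γ = (1 − 0.732736)^(−1/2) = 1.9343.
Total energy: E = γmc² = 1.9343 × 939.6 MeV = 1820 MeV.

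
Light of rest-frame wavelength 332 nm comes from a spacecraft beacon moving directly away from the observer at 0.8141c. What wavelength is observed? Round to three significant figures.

Relativistic Doppler for wavelength: λ_obs = λ_src · √((1+β)/(1−β)).
With β = 0.8141: factor = √(1.8141/0.1859) = 3.1239.
λ_obs = 332 × 3.1239 = 1040 nm.

1040 nm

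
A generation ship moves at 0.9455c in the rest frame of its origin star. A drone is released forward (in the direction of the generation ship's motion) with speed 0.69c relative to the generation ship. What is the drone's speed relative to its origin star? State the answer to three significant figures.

0.990c

Relativistic velocity addition: u = (u' + v)/(1 + u'v/c²), with u' = 0.69c and v = 0.9455c.
Numerator: 0.69 + 0.9455 = 1.6355. Denominator: 1 + (0.69)(0.9455) = 1.652395.
u = 1.6355/1.652395 = 0.98978, so the speed is 0.990c.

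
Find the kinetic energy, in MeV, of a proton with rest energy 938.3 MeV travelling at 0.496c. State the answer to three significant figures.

142 MeV

γ = 1/√(1 − β²) = 1/√(1 − 0.246016) = 1/√0.753984 = 1/0.868323 = 1.15165.
Kinetic energy: K = (γ − 1)mc² = (1.15165 − 1) × 938.3 MeV = 0.15165 × 938.3 = 142 MeV.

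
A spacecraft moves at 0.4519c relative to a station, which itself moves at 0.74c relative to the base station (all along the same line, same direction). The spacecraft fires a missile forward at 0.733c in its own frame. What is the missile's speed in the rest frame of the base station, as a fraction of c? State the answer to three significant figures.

Apply u = (u'+v)/(1+u'v) twice. Missile in the station frame: (0.733+0.4519)/(1+0.733·0.4519) = 1.1849/1.3312427 = 0.89007c.
That velocity, transformed to the rest frame of the base station: (0.89007+0.74)/(1+0.89007·0.74) = 1.63007/1.6586518 = 0.98277c.

0.983c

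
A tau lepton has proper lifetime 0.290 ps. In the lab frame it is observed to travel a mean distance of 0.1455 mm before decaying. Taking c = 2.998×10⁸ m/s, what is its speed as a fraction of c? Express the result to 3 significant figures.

Lab distance = (lab lifetime)·v = γτ·βc, so βγ = d/(cτ) = 1.455×10^-4/(2.998×10⁸ × 2.900×10^-13) = 1.6735.
With βγ = 1.6735: γ² = 1 + (βγ)² = 3.8006, and β = (βγ)/γ = 1.6735/1.94951 = 0.858.

0.858c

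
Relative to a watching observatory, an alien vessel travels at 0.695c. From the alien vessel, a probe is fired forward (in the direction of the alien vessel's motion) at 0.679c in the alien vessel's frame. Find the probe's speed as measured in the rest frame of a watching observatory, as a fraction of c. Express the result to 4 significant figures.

Relativistic velocity addition: u = (u' + v)/(1 + u'v/c²), with u' = 0.679c and v = 0.695c.
Numerator: 0.679 + 0.695 = 1.374. Denominator: 1 + (0.679)(0.695) = 1.471905.
u = 1.374/1.471905 = 0.93348, so the speed is 0.9335c.

0.9335c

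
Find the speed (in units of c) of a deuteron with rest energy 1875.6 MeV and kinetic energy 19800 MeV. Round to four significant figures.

0.9962c

γ = 1 + K/(mc²) = 1 + 19800/1875.6 = 11.557.
β = √(1 − 1/γ²) = √(1 − 0.00748703) = √0.99251297 = 0.9962.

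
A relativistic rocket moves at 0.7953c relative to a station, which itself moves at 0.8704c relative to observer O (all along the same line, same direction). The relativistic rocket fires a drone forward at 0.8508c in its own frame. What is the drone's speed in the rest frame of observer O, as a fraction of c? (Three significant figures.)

0.999c

Compose velocities in two stages. Stage 1 (into S'): u₁ = (0.8508+0.7953)/(1+0.8508×0.7953) = 0.98178.
Stage 2 (into S): u = (0.98178+0.8704)/(1+0.98178×0.8704) = 0.99873, so the speed is 0.999c.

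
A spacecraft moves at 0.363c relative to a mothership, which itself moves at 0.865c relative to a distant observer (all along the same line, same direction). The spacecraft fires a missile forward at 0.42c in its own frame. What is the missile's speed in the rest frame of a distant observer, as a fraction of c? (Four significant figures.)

0.9727c

First combine the missile and spacecraft (S''→S'): u₁ = (0.42 + 0.363)/(1 + 0.42×0.363) = 0.783/1.15246 = 0.67942.
Then combine with the mothership (S'→S): u = (0.67942 + 0.865)/(1 + 0.67942×0.865) = 1.54442/1.5876983 = 0.97274.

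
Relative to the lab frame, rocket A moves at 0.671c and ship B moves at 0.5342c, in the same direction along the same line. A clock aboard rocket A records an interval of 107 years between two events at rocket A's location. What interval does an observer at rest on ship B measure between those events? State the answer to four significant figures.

The velocity of rocket A relative to ship B is (0.671 − 0.5342)c / (1 − 0.671×0.5342) = 0.21323c; relative speed 0.21323c.
γ for this relative speed: γ = 1/√(1 − 0.045467) = 1.0235.
Rocket A's interval is proper; time dilation gives Δt_B = γΔτ = 1.0235 × 107 years = 109.5 years.

109.5 years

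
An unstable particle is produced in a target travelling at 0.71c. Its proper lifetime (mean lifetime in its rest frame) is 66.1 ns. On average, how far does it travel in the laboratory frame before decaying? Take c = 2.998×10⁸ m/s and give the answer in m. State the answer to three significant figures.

With β = 0.71, γ = 1/√(1 − 0.71²) = 1/√0.4959 = 1.42.
Lab-frame lifetime: Δt = γτ = 1.42 × 66.1 ns = 93.862 ns.
Distance: d = vΔt = 0.71 × 2.998×10⁸ m/s × 9.3862×10^-8 s = 20.0 m.

20.0 m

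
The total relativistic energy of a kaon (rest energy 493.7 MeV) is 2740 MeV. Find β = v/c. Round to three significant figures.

0.984

γ = E/(mc²) = 2740/493.7 = 5.5499.
β = √(1 − 1/γ²) = √(1 − 0.0324661) = √0.9675339 = 0.984.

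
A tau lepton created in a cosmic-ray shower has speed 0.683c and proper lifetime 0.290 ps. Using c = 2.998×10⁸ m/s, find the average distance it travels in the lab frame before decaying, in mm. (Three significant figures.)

0.0813 mm

γ = 1/√(1 − β²) = 1/√(1 − 0.466489) = 1/√0.533511 = 1/0.730418 = 1.3691.
Lab-frame lifetime: Δt = γτ = 1.3691 × 0.290 ps = 0.39704 ps.
Distance: d = vΔt = 0.683 × 2.998×10⁸ m/s × 3.9704×10^-13 s = 8.13×10^-5 m = 0.0813 mm.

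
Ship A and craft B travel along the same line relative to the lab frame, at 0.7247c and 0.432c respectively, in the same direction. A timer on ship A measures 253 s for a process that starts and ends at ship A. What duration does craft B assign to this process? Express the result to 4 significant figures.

279.7 s

Transform ship A's velocity into craft B's frame: (0.7247 − 0.432)/(1 − 0.7247·0.432) = 0.2927/0.6869296, so the relative speed is 0.4261c.
At |u| = 0.4261c, γ = (1 − 0.181561)^(−1/2) = 1.1054.
The clock on ship A records proper time, so craft B measures Δt = γΔτ = 1.1054 × 253 = 279.7 s.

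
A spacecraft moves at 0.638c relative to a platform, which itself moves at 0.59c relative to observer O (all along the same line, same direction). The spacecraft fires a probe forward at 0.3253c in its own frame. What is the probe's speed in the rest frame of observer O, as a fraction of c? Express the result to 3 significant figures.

Apply u = (u'+v)/(1+u'v) twice. Probe in the platform frame: (0.3253+0.638)/(1+0.3253·0.638) = 0.9633/1.2075414 = 0.79774c.
That velocity, transformed to the rest frame of observer O: (0.79774+0.59)/(1+0.79774·0.59) = 1.38774/1.4706666 = 0.94361c.

0.944c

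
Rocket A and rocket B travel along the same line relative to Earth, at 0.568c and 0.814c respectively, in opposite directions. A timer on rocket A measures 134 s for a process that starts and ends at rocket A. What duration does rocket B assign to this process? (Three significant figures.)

The velocity of rocket A relative to rocket B is (0.568 + 0.814)c / (1 + 0.568×0.814) = 0.94505c; relative speed 0.94505c.
At |u| = 0.94505c, γ = (1 − 0.89312)^(−1/2) = 3.0588.
The clock on rocket A records proper time, so rocket B measures Δt = γΔτ = 3.0588 × 134 = 410 s.

410 s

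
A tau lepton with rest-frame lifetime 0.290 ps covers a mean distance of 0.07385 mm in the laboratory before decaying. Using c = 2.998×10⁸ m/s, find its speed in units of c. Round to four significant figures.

Lab distance = (lab lifetime)·v = γτ·βc, so βγ = d/(cτ) = 7.385×10^-5/(2.998×10⁸ × 2.900×10^-13) = 0.84942.
With βγ = 0.84942: γ² = 1 + (βγ)² = 1.721514, and β = (βγ)/γ = 0.84942/1.31206 = 0.6474.

0.6474c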